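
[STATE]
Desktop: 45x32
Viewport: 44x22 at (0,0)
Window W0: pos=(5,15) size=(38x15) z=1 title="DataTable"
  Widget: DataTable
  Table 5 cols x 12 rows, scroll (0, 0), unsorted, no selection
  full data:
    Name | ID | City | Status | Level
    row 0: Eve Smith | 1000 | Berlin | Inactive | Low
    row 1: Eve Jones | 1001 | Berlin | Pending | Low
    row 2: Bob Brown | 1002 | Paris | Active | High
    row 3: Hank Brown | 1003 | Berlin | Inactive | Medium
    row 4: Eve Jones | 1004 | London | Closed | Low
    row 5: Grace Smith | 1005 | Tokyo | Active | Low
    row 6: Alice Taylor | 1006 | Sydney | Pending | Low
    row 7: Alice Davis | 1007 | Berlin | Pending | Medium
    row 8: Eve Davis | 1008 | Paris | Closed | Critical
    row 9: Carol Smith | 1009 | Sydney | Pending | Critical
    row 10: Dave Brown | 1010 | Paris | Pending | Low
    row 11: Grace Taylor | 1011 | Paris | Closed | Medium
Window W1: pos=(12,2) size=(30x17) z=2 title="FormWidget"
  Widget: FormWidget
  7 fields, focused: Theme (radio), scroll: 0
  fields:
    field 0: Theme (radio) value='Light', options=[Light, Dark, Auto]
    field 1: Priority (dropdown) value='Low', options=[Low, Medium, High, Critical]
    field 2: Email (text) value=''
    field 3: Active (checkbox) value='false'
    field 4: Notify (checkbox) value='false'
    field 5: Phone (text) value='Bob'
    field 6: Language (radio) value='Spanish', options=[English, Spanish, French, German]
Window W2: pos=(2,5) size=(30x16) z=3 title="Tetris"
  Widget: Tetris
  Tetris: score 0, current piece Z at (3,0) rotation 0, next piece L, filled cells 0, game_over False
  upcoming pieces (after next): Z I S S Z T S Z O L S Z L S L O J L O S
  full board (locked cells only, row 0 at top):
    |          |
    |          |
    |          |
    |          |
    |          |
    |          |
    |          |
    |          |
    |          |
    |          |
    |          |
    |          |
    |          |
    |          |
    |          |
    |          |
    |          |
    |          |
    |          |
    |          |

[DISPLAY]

                                            
                                            
            ┏━━━━━━━━━━━━━━━━━━━━━━━━━━━━┓  
            ┃ FormWidget                 ┃  
            ┠────────────────────────────┨  
  ┏━━━━━━━━━━━━━━━━━━━━━━━━━━━━┓ight  ( )┃  
  ┃ Tetris                     ┃       ▼]┃  
  ┠────────────────────────────┨        ]┃  
  ┃          │Next:            ┃         ┃  
  ┃          │  ▒              ┃         ┃  
  ┃          │▒▒▒              ┃        ]┃  
  ┃          │                 ┃nglish  (┃  
  ┃          │                 ┃         ┃  
  ┃          │                 ┃         ┃  
  ┃          │Score:           ┃         ┃  
  ┃          │0                ┃         ┃┓ 
  ┃          │                 ┃         ┃┃ 
  ┃          │                 ┃         ┃┨ 
  ┃          │                 ┃━━━━━━━━━┛┃ 
  ┃          │                 ┃───────┼──┃ 
  ┗━━━━━━━━━━━━━━━━━━━━━━━━━━━━┛nactive│Lo┃ 
     ┃Eve Jones   │1001│Berlin│Pending │Lo┃ 


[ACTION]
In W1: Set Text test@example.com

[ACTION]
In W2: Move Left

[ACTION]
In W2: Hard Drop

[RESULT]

                                            
                                            
            ┏━━━━━━━━━━━━━━━━━━━━━━━━━━━━┓  
            ┃ FormWidget                 ┃  
            ┠────────────────────────────┨  
  ┏━━━━━━━━━━━━━━━━━━━━━━━━━━━━┓ight  ( )┃  
  ┃ Tetris                     ┃       ▼]┃  
  ┠────────────────────────────┨        ]┃  
  ┃          │Next:            ┃         ┃  
  ┃          │▓▓               ┃         ┃  
  ┃          │ ▓▓              ┃        ]┃  
  ┃          │                 ┃nglish  (┃  
  ┃          │                 ┃         ┃  
  ┃          │                 ┃         ┃  
  ┃          │Score:           ┃         ┃  
  ┃          │0                ┃         ┃┓ 
  ┃          │                 ┃         ┃┃ 
  ┃          │                 ┃         ┃┨ 
  ┃  ▓▓      │                 ┃━━━━━━━━━┛┃ 
  ┃   ▓▓     │                 ┃───────┼──┃ 
  ┗━━━━━━━━━━━━━━━━━━━━━━━━━━━━┛nactive│Lo┃ 
     ┃Eve Jones   │1001│Berlin│Pending │Lo┃ 


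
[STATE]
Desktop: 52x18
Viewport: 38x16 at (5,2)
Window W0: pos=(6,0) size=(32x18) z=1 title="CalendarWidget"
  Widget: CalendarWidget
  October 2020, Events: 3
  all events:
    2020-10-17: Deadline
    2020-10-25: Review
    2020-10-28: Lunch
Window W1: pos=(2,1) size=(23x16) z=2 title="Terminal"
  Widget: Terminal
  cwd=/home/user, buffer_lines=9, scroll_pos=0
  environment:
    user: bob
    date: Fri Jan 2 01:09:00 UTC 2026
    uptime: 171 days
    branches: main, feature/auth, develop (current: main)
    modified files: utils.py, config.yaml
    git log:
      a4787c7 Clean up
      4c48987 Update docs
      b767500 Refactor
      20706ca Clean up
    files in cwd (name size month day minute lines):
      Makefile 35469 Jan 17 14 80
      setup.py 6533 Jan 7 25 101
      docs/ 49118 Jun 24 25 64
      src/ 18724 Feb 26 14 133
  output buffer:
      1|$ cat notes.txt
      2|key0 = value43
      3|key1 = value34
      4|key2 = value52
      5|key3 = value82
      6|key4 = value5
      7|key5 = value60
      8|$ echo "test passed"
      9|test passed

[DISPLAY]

erminal            ┃────────────┨     
───────────────────┨020         ┃     
cat notes.txt      ┃Su          ┃     
y0 = value43       ┃ 4          ┃     
y1 = value34       ┃11          ┃     
y2 = value52       ┃ 18         ┃     
y3 = value82       ┃25*         ┃     
y4 = value5        ┃            ┃     
y5 = value60       ┃            ┃     
echo "test passed" ┃            ┃     
st passed          ┃            ┃     
█                  ┃            ┃     
                   ┃            ┃     
                   ┃            ┃     
━━━━━━━━━━━━━━━━━━━┛            ┃     
 ┗━━━━━━━━━━━━━━━━━━━━━━━━━━━━━━┛     


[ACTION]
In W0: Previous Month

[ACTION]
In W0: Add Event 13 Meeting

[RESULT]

erminal            ┃────────────┨     
───────────────────┨2020        ┃     
cat notes.txt      ┃Su          ┃     
y0 = value43       ┃ 6          ┃     
y1 = value34       ┃13*         ┃     
y2 = value52       ┃20          ┃     
y3 = value82       ┃27          ┃     
y4 = value5        ┃            ┃     
y5 = value60       ┃            ┃     
echo "test passed" ┃            ┃     
st passed          ┃            ┃     
█                  ┃            ┃     
                   ┃            ┃     
                   ┃            ┃     
━━━━━━━━━━━━━━━━━━━┛            ┃     
 ┗━━━━━━━━━━━━━━━━━━━━━━━━━━━━━━┛     


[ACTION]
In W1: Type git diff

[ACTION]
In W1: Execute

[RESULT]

erminal            ┃────────────┨     
───────────────────┨2020        ┃     
y4 = value5        ┃Su          ┃     
y5 = value60       ┃ 6          ┃     
echo "test passed" ┃13*         ┃     
st passed          ┃20          ┃     
git diff           ┃27          ┃     
ff --git a/main.py ┃            ┃     
- a/main.py        ┃            ┃     
+ b/main.py        ┃            ┃     
 -1,3 +1,4 @@      ┃            ┃     
 updated           ┃            ┃     
mport sys          ┃            ┃     
█                  ┃            ┃     
━━━━━━━━━━━━━━━━━━━┛            ┃     
 ┗━━━━━━━━━━━━━━━━━━━━━━━━━━━━━━┛     


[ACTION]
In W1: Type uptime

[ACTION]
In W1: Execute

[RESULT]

erminal            ┃────────────┨     
───────────────────┨2020        ┃     
echo "test passed" ┃Su          ┃     
st passed          ┃ 6          ┃     
git diff           ┃13*         ┃     
ff --git a/main.py ┃20          ┃     
- a/main.py        ┃27          ┃     
+ b/main.py        ┃            ┃     
 -1,3 +1,4 @@      ┃            ┃     
 updated           ┃            ┃     
mport sys          ┃            ┃     
uptime             ┃            ┃     
0:00  up 171 days  ┃            ┃     
█                  ┃            ┃     
━━━━━━━━━━━━━━━━━━━┛            ┃     
 ┗━━━━━━━━━━━━━━━━━━━━━━━━━━━━━━┛     


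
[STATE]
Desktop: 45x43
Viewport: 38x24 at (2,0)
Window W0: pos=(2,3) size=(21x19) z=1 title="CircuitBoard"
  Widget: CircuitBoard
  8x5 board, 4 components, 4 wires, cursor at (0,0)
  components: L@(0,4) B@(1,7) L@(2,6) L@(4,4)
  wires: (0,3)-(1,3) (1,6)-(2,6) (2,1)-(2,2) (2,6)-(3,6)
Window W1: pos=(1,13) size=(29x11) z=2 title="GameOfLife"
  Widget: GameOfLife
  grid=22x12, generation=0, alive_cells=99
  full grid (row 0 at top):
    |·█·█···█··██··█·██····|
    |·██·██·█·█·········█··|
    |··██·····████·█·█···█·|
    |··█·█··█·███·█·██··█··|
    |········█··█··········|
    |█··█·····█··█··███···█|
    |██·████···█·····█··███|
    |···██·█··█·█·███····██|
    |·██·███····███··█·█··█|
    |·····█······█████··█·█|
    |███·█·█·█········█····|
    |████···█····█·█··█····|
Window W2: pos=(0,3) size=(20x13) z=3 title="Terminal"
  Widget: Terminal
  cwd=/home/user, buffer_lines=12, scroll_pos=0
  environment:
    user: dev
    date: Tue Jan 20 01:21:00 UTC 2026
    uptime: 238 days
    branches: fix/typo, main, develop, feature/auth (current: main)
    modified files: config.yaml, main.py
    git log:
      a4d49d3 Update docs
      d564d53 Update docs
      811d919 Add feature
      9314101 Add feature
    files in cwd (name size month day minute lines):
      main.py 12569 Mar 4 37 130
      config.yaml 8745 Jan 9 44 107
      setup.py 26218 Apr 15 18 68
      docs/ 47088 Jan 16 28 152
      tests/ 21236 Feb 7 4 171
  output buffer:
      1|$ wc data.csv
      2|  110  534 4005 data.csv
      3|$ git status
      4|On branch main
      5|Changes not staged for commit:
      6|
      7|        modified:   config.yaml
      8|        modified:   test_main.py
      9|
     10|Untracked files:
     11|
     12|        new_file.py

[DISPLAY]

                                      
                                      
                                      
━━━━━━━━━━━━━━━━━┓━━┓                 
Terminal         ┃  ┃                 
─────────────────┨──┨                 
 wc data.csv     ┃7 ┃                 
 110  534 4005 da┃  ┃                 
 git status      ┃  ┃                 
n branch main    ┃  ┃                 
hanges not staged┃  ┃                 
                 ┃  ┃                 
       modified: ┃  ┃                 
       modified: ┃━━━━━━━━━┓          
                 ┃         ┃          
━━━━━━━━━━━━━━━━━┛─────────┨          
Gen: 0                     ┃          
··█·█··█·███·█·██··█··     ┃          
········█··█··········     ┃          
█··█·····█··█··███···█     ┃          
██·████···█·····█··███     ┃          
···██·█··█·█·███····██     ┃          
·██·███····███··█·█··█     ┃          
━━━━━━━━━━━━━━━━━━━━━━━━━━━┛          


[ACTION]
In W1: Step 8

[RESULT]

                                      
                                      
                                      
━━━━━━━━━━━━━━━━━┓━━┓                 
Terminal         ┃  ┃                 
─────────────────┨──┨                 
 wc data.csv     ┃7 ┃                 
 110  534 4005 da┃  ┃                 
 git status      ┃  ┃                 
n branch main    ┃  ┃                 
hanges not staged┃  ┃                 
                 ┃  ┃                 
       modified: ┃  ┃                 
       modified: ┃━━━━━━━━━┓          
                 ┃         ┃          
━━━━━━━━━━━━━━━━━┛─────────┨          
Gen: 8                     ┃          
······················     ┃          
·········██···█·······     ┃          
·····██······█··█·····     ┃          
····█·██······█·█·····     ┃          
··█··███·······█····█·     ┃          
██·█····█··········█·█     ┃          
━━━━━━━━━━━━━━━━━━━━━━━━━━━┛          


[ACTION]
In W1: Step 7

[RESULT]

                                      
                                      
                                      
━━━━━━━━━━━━━━━━━┓━━┓                 
Terminal         ┃  ┃                 
─────────────────┨──┨                 
 wc data.csv     ┃7 ┃                 
 110  534 4005 da┃  ┃                 
 git status      ┃  ┃                 
n branch main    ┃  ┃                 
hanges not staged┃  ┃                 
                 ┃  ┃                 
       modified: ┃  ┃                 
       modified: ┃━━━━━━━━━┓          
                 ┃         ┃          
━━━━━━━━━━━━━━━━━┛─────────┨          
Gen: 15                    ┃          
······················     ┃          
······················     ┃          
·····██···············     ┃          
····█·███·············     ┃          
···█·█··██············     ┃          
···█·█··██············     ┃          
━━━━━━━━━━━━━━━━━━━━━━━━━━━┛          


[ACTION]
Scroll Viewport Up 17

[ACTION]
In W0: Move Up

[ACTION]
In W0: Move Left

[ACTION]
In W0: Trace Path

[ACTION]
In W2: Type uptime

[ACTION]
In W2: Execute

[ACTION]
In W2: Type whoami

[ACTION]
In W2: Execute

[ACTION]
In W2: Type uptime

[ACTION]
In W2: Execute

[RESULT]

                                      
                                      
                                      
━━━━━━━━━━━━━━━━━┓━━┓                 
Terminal         ┃  ┃                 
─────────────────┨──┨                 
                 ┃7 ┃                 
       new_file.p┃  ┃                 
 uptime          ┃  ┃                 
10:00  up 238 day┃  ┃                 
 whoami          ┃  ┃                 
ev               ┃  ┃                 
 uptime          ┃  ┃                 
10:00  up 238 day┃━━━━━━━━━┓          
 █               ┃         ┃          
━━━━━━━━━━━━━━━━━┛─────────┨          
Gen: 15                    ┃          
······················     ┃          
······················     ┃          
·····██···············     ┃          
····█·███·············     ┃          
···█·█··██············     ┃          
···█·█··██············     ┃          
━━━━━━━━━━━━━━━━━━━━━━━━━━━┛          


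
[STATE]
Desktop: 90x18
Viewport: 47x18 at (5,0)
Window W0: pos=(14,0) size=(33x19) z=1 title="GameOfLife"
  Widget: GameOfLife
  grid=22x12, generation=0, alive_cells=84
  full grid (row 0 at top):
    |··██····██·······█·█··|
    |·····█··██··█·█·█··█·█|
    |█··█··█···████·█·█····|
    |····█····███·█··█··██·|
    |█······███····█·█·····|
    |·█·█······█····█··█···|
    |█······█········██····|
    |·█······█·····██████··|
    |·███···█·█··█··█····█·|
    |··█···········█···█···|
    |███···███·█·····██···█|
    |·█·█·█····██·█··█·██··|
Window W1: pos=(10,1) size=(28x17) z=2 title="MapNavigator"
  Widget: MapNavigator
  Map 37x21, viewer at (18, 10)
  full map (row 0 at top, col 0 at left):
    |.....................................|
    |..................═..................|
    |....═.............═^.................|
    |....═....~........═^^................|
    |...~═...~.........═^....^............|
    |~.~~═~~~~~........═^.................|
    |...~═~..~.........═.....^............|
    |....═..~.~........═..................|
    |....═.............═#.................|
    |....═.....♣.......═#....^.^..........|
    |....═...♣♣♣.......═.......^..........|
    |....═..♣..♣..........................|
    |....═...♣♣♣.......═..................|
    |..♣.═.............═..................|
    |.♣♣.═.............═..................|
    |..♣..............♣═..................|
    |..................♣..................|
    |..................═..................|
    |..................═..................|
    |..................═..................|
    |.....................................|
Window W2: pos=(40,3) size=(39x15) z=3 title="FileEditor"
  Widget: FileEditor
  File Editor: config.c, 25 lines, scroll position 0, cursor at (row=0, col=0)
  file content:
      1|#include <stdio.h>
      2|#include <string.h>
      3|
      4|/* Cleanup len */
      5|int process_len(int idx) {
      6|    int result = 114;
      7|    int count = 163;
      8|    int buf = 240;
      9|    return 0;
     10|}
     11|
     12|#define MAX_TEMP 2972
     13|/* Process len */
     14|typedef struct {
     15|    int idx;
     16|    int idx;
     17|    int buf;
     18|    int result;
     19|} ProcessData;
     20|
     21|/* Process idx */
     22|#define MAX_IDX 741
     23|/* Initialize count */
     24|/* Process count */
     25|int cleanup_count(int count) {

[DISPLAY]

         ┏━━━━━━━━━━━━━━━━━━━━━━━━━━━━━━━┓     
     ┏━━━━━━━━━━━━━━━━━━━━━━━━━━┓        ┃     
     ┃ MapNavigator             ┃────────┨     
     ┠──────────────────────────┨  ┏━━━━━━━━━━━
     ┃...~.........═^....^......┃  ┃ FileEditor
     ┃~~~~~........═^...........┃  ┠───────────
     ┃~..~.........═.....^......┃  ┃█include <s
     ┃..~.~........═............┃  ┃#include <s
     ┃.............═#...........┃  ┃           
     ┃.....♣.......═#....^.^....┃  ┃/* Cleanup 
     ┃...♣♣♣.......@.......^....┃  ┃int process
     ┃..♣..♣....................┃  ┃    int res
     ┃...♣♣♣.......═............┃  ┃    int cou
     ┃.............═............┃  ┃    int buf
     ┃.............═............┃  ┃    return 
     ┃............♣═............┃  ┃}          
     ┃.............♣............┃  ┃           
     ┗━━━━━━━━━━━━━━━━━━━━━━━━━━┛  ┗━━━━━━━━━━━


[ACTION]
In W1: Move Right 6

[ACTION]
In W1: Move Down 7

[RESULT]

         ┏━━━━━━━━━━━━━━━━━━━━━━━━━━━━━━━┓     
     ┏━━━━━━━━━━━━━━━━━━━━━━━━━━┓        ┃     
     ┃ MapNavigator             ┃────────┨     
     ┠──────────────────────────┨  ┏━━━━━━━━━━━
     ┃..........................┃  ┃ FileEditor
     ┃.......═..................┃  ┠───────────
     ┃.......═..................┃  ┃█include <s
     ┃.......═..................┃  ┃#include <s
     ┃......♣═..................┃  ┃           
     ┃.......♣..................┃  ┃/* Cleanup 
     ┃.......═.....@............┃  ┃int process
     ┃.......═..................┃  ┃    int res
     ┃.......═..................┃  ┃    int cou
     ┃..........................┃  ┃    int buf
     ┃                          ┃  ┃    return 
     ┃                          ┃  ┃}          
     ┃                          ┃  ┃           
     ┗━━━━━━━━━━━━━━━━━━━━━━━━━━┛  ┗━━━━━━━━━━━


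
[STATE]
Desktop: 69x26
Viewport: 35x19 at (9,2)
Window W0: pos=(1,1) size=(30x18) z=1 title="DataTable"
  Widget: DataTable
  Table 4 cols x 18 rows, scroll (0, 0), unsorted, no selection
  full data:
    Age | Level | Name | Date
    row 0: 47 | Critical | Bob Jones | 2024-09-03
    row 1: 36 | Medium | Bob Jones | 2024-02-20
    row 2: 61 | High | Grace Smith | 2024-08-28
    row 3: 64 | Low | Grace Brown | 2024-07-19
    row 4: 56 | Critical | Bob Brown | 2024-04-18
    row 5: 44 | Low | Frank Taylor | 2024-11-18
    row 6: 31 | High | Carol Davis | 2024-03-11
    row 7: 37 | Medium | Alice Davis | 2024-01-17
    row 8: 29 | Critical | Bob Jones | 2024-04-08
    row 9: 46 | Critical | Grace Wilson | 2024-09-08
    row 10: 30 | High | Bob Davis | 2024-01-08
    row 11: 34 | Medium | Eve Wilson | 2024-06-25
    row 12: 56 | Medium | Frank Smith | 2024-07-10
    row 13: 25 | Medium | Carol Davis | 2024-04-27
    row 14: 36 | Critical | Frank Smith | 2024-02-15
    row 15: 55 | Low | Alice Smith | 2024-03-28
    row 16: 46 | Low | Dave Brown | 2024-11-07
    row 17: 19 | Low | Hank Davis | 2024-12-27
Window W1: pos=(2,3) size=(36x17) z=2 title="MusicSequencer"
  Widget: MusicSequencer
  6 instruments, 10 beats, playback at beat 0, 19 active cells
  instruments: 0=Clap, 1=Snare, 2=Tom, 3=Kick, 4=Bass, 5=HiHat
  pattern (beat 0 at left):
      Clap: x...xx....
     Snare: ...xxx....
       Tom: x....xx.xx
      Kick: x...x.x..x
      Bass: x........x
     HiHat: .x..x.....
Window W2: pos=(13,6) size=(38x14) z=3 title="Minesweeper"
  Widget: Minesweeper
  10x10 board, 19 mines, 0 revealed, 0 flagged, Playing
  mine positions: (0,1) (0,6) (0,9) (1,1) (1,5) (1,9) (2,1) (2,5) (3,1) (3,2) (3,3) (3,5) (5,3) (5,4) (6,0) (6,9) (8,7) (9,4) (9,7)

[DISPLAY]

ble                  ┃             
━━━━━━━━━━━━━━━━━━━━━━━━━━━━┓      
Sequencer                   ┃      
────────────────────────────┨      
▼123┏━━━━━━━━━━━━━━━━━━━━━━━━━━━━━━
█···┃ Minesweeper                  
···█┠──────────────────────────────
█···┃■■■■■■■■■■                    
█···┃■■■■■■■■■■                    
█···┃■■■■■■■■■■                    
·█··┃■■■■■■■■■■                    
    ┃■■■■■■■■■■                    
    ┃■■■■■■■■■■                    
    ┃■■■■■■■■■■                    
    ┃■■■■■■■■■■                    
    ┃■■■■■■■■■■                    
    ┃■■■■■■■■■■                    
━━━━┗━━━━━━━━━━━━━━━━━━━━━━━━━━━━━━
                                   


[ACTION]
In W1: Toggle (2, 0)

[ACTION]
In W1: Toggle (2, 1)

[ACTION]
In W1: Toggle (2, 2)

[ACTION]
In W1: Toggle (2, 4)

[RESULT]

ble                  ┃             
━━━━━━━━━━━━━━━━━━━━━━━━━━━━┓      
Sequencer                   ┃      
────────────────────────────┨      
▼123┏━━━━━━━━━━━━━━━━━━━━━━━━━━━━━━
█···┃ Minesweeper                  
···█┠──────────────────────────────
·██·┃■■■■■■■■■■                    
█···┃■■■■■■■■■■                    
█···┃■■■■■■■■■■                    
·█··┃■■■■■■■■■■                    
    ┃■■■■■■■■■■                    
    ┃■■■■■■■■■■                    
    ┃■■■■■■■■■■                    
    ┃■■■■■■■■■■                    
    ┃■■■■■■■■■■                    
    ┃■■■■■■■■■■                    
━━━━┗━━━━━━━━━━━━━━━━━━━━━━━━━━━━━━
                                   


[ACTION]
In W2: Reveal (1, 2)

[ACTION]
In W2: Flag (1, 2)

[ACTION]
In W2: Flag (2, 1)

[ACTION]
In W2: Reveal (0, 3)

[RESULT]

ble                  ┃             
━━━━━━━━━━━━━━━━━━━━━━━━━━━━┓      
Sequencer                   ┃      
────────────────────────────┨      
▼123┏━━━━━━━━━━━━━━━━━━━━━━━━━━━━━━
█···┃ Minesweeper                  
···█┠──────────────────────────────
·██·┃■■2 1■■■■■                    
█···┃■■3 2■■■■■                    
█···┃■⚑524■■■■■                    
·█··┃■■■■■■■■■■                    
    ┃■■■■■■■■■■                    
    ┃■■■■■■■■■■                    
    ┃■■■■■■■■■■                    
    ┃■■■■■■■■■■                    
    ┃■■■■■■■■■■                    
    ┃■■■■■■■■■■                    
━━━━┗━━━━━━━━━━━━━━━━━━━━━━━━━━━━━━
                                   


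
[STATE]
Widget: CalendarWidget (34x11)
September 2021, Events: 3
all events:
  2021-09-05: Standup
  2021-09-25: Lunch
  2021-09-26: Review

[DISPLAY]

          September 2021          
Mo Tu We Th Fr Sa Su              
       1  2  3  4  5*             
 6  7  8  9 10 11 12              
13 14 15 16 17 18 19              
20 21 22 23 24 25* 26*            
27 28 29 30                       
                                  
                                  
                                  
                                  


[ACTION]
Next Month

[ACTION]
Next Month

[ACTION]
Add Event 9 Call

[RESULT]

          November 2021           
Mo Tu We Th Fr Sa Su              
 1  2  3  4  5  6  7              
 8  9* 10 11 12 13 14             
15 16 17 18 19 20 21              
22 23 24 25 26 27 28              
29 30                             
                                  
                                  
                                  
                                  


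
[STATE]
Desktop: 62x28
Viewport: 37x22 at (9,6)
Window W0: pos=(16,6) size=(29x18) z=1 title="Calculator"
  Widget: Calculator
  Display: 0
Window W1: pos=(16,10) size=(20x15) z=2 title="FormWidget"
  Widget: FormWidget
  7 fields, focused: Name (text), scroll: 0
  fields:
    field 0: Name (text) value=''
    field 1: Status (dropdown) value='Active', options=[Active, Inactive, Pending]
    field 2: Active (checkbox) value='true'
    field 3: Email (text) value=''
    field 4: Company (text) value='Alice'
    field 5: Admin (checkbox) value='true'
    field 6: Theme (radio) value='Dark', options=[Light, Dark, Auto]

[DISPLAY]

       ┏━━━━━━━━━━━━━━━━━━━━━━━━━━━┓ 
       ┃ Calculator                ┃ 
       ┠───────────────────────────┨ 
       ┃                          0┃ 
       ┏━━━━━━━━━━━━━━━━━━┓        ┃ 
       ┃ FormWidget       ┃        ┃ 
       ┠──────────────────┨        ┃ 
       ┃> Name:       [  ]┃        ┃ 
       ┃  Status:     [A▼]┃        ┃ 
       ┃  Active:     [x] ┃        ┃ 
       ┃  Email:      [  ]┃        ┃ 
       ┃  Company:    [Al]┃        ┃ 
       ┃  Admin:      [x] ┃        ┃ 
       ┃  Theme:      ( ) ┃        ┃ 
       ┃                  ┃        ┃ 
       ┃                  ┃        ┃ 
       ┃                  ┃        ┃ 
       ┃                  ┃━━━━━━━━┛ 
       ┗━━━━━━━━━━━━━━━━━━┛          
                                     
                                     
                                     


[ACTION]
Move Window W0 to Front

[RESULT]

       ┏━━━━━━━━━━━━━━━━━━━━━━━━━━━┓ 
       ┃ Calculator                ┃ 
       ┠───────────────────────────┨ 
       ┃                          0┃ 
       ┃┌───┬───┬───┬───┐          ┃ 
       ┃│ 7 │ 8 │ 9 │ ÷ │          ┃ 
       ┃├───┼───┼───┼───┤          ┃ 
       ┃│ 4 │ 5 │ 6 │ × │          ┃ 
       ┃├───┼───┼───┼───┤          ┃ 
       ┃│ 1 │ 2 │ 3 │ - │          ┃ 
       ┃├───┼───┼───┼───┤          ┃ 
       ┃│ 0 │ . │ = │ + │          ┃ 
       ┃├───┼───┼───┼───┤          ┃ 
       ┃│ C │ MC│ MR│ M+│          ┃ 
       ┃└───┴───┴───┴───┘          ┃ 
       ┃                           ┃ 
       ┃                           ┃ 
       ┗━━━━━━━━━━━━━━━━━━━━━━━━━━━┛ 
       ┗━━━━━━━━━━━━━━━━━━┛          
                                     
                                     
                                     


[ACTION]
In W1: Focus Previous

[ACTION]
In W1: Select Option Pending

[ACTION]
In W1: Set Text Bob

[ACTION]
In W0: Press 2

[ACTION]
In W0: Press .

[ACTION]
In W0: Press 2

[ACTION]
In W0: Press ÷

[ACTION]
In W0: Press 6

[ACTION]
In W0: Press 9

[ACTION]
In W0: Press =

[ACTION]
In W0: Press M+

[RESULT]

       ┏━━━━━━━━━━━━━━━━━━━━━━━━━━━┓ 
       ┃ Calculator                ┃ 
       ┠───────────────────────────┨ 
       ┃              0.03188405797┃ 
       ┃┌───┬───┬───┬───┐          ┃ 
       ┃│ 7 │ 8 │ 9 │ ÷ │          ┃ 
       ┃├───┼───┼───┼───┤          ┃ 
       ┃│ 4 │ 5 │ 6 │ × │          ┃ 
       ┃├───┼───┼───┼───┤          ┃ 
       ┃│ 1 │ 2 │ 3 │ - │          ┃ 
       ┃├───┼───┼───┼───┤          ┃ 
       ┃│ 0 │ . │ = │ + │          ┃ 
       ┃├───┼───┼───┼───┤          ┃ 
       ┃│ C │ MC│ MR│ M+│          ┃ 
       ┃└───┴───┴───┴───┘          ┃ 
       ┃                           ┃ 
       ┃                           ┃ 
       ┗━━━━━━━━━━━━━━━━━━━━━━━━━━━┛ 
       ┗━━━━━━━━━━━━━━━━━━┛          
                                     
                                     
                                     


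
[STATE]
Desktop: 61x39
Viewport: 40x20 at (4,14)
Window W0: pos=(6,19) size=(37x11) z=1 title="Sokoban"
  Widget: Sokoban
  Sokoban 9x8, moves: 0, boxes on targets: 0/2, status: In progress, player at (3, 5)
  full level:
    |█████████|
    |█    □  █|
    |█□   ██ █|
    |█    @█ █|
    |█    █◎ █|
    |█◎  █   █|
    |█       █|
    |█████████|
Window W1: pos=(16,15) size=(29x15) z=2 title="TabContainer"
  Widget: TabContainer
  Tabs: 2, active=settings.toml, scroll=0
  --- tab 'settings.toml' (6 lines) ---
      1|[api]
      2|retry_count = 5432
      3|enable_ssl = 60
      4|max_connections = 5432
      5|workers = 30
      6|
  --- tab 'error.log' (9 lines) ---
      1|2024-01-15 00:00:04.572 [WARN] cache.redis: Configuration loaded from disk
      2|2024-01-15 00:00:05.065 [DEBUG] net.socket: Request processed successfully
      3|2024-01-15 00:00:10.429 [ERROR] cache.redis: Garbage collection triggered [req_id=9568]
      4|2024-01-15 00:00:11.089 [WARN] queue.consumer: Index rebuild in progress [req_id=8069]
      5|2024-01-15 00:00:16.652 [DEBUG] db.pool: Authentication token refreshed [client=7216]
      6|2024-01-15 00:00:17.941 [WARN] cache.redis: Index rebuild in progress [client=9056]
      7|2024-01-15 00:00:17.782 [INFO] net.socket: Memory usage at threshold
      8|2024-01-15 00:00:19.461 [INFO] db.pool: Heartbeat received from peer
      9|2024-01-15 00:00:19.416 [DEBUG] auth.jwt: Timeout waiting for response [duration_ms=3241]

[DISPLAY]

                                        
            ┏━━━━━━━━━━━━━━━━━━━━━━━━━━━
            ┃ TabContainer              
            ┠───────────────────────────
            ┃[settings.toml]│ error.log 
  ┏━━━━━━━━━┃───────────────────────────
  ┃ Sokoban ┃[api]                      
  ┠─────────┃retry_count = 5432         
  ┃█████████┃enable_ssl = 60            
  ┃█    □  █┃max_connections = 5432     
  ┃█□   ██ █┃workers = 30               
  ┃█    @█ █┃                           
  ┃█    █◎ █┃                           
  ┃█◎  █   █┃                           
  ┃█       █┃                           
  ┗━━━━━━━━━┗━━━━━━━━━━━━━━━━━━━━━━━━━━━
                                        
                                        
                                        
                                        


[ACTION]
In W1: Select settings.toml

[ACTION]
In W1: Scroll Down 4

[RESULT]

                                        
            ┏━━━━━━━━━━━━━━━━━━━━━━━━━━━
            ┃ TabContainer              
            ┠───────────────────────────
            ┃[settings.toml]│ error.log 
  ┏━━━━━━━━━┃───────────────────────────
  ┃ Sokoban ┃workers = 30               
  ┠─────────┃                           
  ┃█████████┃                           
  ┃█    □  █┃                           
  ┃█□   ██ █┃                           
  ┃█    @█ █┃                           
  ┃█    █◎ █┃                           
  ┃█◎  █   █┃                           
  ┃█       █┃                           
  ┗━━━━━━━━━┗━━━━━━━━━━━━━━━━━━━━━━━━━━━
                                        
                                        
                                        
                                        


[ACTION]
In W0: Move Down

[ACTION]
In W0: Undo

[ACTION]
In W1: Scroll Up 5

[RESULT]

                                        
            ┏━━━━━━━━━━━━━━━━━━━━━━━━━━━
            ┃ TabContainer              
            ┠───────────────────────────
            ┃[settings.toml]│ error.log 
  ┏━━━━━━━━━┃───────────────────────────
  ┃ Sokoban ┃[api]                      
  ┠─────────┃retry_count = 5432         
  ┃█████████┃enable_ssl = 60            
  ┃█    □  █┃max_connections = 5432     
  ┃█□   ██ █┃workers = 30               
  ┃█    @█ █┃                           
  ┃█    █◎ █┃                           
  ┃█◎  █   █┃                           
  ┃█       █┃                           
  ┗━━━━━━━━━┗━━━━━━━━━━━━━━━━━━━━━━━━━━━
                                        
                                        
                                        
                                        


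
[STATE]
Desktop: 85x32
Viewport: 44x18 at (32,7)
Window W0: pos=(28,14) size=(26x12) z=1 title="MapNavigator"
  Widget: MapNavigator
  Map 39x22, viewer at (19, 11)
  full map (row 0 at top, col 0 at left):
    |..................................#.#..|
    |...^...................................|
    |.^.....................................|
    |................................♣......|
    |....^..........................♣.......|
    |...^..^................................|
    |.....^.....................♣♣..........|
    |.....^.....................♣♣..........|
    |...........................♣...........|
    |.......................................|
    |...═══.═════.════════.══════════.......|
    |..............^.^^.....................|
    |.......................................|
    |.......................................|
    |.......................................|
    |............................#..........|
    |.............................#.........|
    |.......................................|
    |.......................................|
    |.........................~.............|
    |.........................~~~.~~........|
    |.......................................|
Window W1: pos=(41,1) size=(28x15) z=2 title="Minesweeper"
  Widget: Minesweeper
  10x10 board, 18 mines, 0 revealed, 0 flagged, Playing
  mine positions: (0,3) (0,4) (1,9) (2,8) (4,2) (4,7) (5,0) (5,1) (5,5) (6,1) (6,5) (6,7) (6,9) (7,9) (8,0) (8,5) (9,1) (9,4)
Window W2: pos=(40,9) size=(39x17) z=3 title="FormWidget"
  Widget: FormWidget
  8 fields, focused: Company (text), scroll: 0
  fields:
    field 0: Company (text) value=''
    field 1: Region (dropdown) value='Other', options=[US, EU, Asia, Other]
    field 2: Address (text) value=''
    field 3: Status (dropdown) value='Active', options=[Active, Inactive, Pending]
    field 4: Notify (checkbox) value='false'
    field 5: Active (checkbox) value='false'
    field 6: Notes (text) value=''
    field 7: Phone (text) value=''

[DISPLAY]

         ┃■■■■■■■■■■                ┃       
         ┃■■■■■■■■■■                ┃       
        ┏━━━━━━━━━━━━━━━━━━━━━━━━━━━━━━━━━━━
        ┃ FormWidget                        
        ┠───────────────────────────────────
        ┃> Company:    [                    
        ┃  Region:     [Other               
━━━━━━━━┃  Address:    [                    
pNavigat┃  Status:     [Active              
────────┃  Notify:     [ ]                  
........┃  Active:     [ ]                  
........┃  Notes:      [                    
........┃  Phone:      [                    
══.═════┃                                   
....^.^^┃                                   
........┃                                   
........┃                                   
........┃                                   


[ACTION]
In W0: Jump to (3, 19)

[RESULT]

         ┃■■■■■■■■■■                ┃       
         ┃■■■■■■■■■■                ┃       
        ┏━━━━━━━━━━━━━━━━━━━━━━━━━━━━━━━━━━━
        ┃ FormWidget                        
        ┠───────────────────────────────────
        ┃> Company:    [                    
        ┃  Region:     [Other               
━━━━━━━━┃  Address:    [                    
pNavigat┃  Status:     [Active              
────────┃  Notify:     [ ]                  
      ..┃  Active:     [ ]                  
      ..┃  Notes:      [                    
      ..┃  Phone:      [                    
      ..┃                                   
      ..┃                                   
      ..┃                                   
      ..┃                                   
        ┃                                   


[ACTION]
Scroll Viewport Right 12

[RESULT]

┃■■■■■■■■■■                ┃                
┃■■■■■■■■■■                ┃                
━━━━━━━━━━━━━━━━━━━━━━━━━━━━━━━━━━━━━┓      
 FormWidget                          ┃      
─────────────────────────────────────┨      
> Company:    [                     ]┃      
  Region:     [Other               ▼]┃      
  Address:    [                     ]┃      
  Status:     [Active              ▼]┃      
  Notify:     [ ]                    ┃      
  Active:     [ ]                    ┃      
  Notes:      [                     ]┃      
  Phone:      [                     ]┃      
                                     ┃      
                                     ┃      
                                     ┃      
                                     ┃      
                                     ┃      


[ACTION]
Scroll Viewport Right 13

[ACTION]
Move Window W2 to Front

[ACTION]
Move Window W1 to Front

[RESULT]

┃■■■■■■■■■■                ┃                
┃■■■■■■■■■■                ┃                
┃■■■■■■■■■■                ┃━━━━━━━━━┓      
┃■■■■■■■■■■                ┃         ┃      
┃■■■■■■■■■■                ┃─────────┨      
┃■■■■■■■■■■                ┃        ]┃      
┃■■■■■■■■■■                ┃       ▼]┃      
┃                          ┃        ]┃      
┗━━━━━━━━━━━━━━━━━━━━━━━━━━┛       ▼]┃      
  Notify:     [ ]                    ┃      
  Active:     [ ]                    ┃      
  Notes:      [                     ]┃      
  Phone:      [                     ]┃      
                                     ┃      
                                     ┃      
                                     ┃      
                                     ┃      
                                     ┃      
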